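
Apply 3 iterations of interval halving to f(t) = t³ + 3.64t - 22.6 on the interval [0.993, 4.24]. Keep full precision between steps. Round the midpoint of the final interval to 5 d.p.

2.41356

f(0.993000) = -18.006333, f(4.240000) = 69.058624 (opposite signs)
step 1: m = 2.616500, f(m) = 4.836808 > 0 → root in [0.993000, 2.616500]
step 2: m = 1.804750, f(m) = -10.152418 < 0 → root in [1.804750, 2.616500]
step 3: m = 2.210625, f(m) = -3.750304 < 0 → root in [2.210625, 2.616500]
Midpoint of [2.210625, 2.616500] = 2.413563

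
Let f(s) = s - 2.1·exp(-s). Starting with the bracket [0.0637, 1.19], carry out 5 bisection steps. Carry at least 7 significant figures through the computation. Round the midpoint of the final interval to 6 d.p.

0.890827

f(0.063700) = -1.906702, f(1.190000) = 0.551135 (opposite signs)
step 1: m = 0.626850, f(m) = -0.495121 < 0 → root in [0.626850, 1.190000]
step 2: m = 0.908425, f(m) = 0.061792 > 0 → root in [0.626850, 0.908425]
step 3: m = 0.767637, f(m) = -0.206990 < 0 → root in [0.767637, 0.908425]
step 4: m = 0.838031, f(m) = -0.070347 < 0 → root in [0.838031, 0.908425]
step 5: m = 0.873228, f(m) = -0.003735 < 0 → root in [0.873228, 0.908425]
Midpoint of [0.873228, 0.908425] = 0.890827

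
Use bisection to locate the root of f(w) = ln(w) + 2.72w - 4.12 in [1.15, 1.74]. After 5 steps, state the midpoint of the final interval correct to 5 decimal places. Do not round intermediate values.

f(1.150000) = -0.852238, f(1.740000) = 1.166685 (opposite signs)
step 1: m = 1.445000, f(m) = 0.178509 > 0 → root in [1.150000, 1.445000]
step 2: m = 1.297500, f(m) = -0.330361 < 0 → root in [1.297500, 1.445000]
step 3: m = 1.371250, f(m) = -0.074477 < 0 → root in [1.371250, 1.445000]
step 4: m = 1.408125, f(m) = 0.052359 > 0 → root in [1.371250, 1.408125]
step 5: m = 1.389687, f(m) = -0.010971 < 0 → root in [1.389687, 1.408125]
Midpoint of [1.389687, 1.408125] = 1.398906

1.39891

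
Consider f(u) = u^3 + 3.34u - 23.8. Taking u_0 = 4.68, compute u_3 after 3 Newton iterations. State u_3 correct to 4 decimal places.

2.5012

f'(u) = 3u^2 + 3.34
u_0 = 4.680000: f = 94.334432, f' = 69.047200 → u_1 = 4.680000 - (94.334432)/(69.047200) = 3.313769
u_1 = 3.313769: f = 23.656698, f' = 36.283193 → u_2 = 3.313769 - (23.656698)/(36.283193) = 2.661767
u_2 = 2.661767: f = 3.948939, f' = 24.595016 → u_3 = 2.661767 - (3.948939)/(24.595016) = 2.501209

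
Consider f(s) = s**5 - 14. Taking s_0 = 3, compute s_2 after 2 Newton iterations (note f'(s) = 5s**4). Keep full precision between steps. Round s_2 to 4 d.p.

s_0 = 3.000000: f = 229.000000, f' = 405.000000 → s_1 = 3.000000 - (229.000000)/(405.000000) = 2.434568
s_1 = 2.434568: f = 71.528225, f' = 175.653809 → s_2 = 2.434568 - (71.528225)/(175.653809) = 2.027357

2.0274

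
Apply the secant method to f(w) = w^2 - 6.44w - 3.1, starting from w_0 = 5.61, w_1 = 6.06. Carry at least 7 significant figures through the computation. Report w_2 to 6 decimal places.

Secant update: w_(k+1) = w_k − f(w_k)·(w_k − w_(k-1))/(f(w_k) − f(w_(k-1))).
f(w_0) = -7.756300, f(w_1) = -5.402800
w_2 = 6.060000 - (-5.402800)·(6.060000 - 5.610000)/(-5.402800 - (-7.756300)) = 7.093040; f(w_2) = 1.532040

7.093040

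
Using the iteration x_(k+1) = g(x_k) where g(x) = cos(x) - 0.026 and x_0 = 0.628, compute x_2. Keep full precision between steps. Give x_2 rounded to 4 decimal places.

0.6827

x_1 = g(0.628000) = 0.783204
x_2 = g(0.783204) = 0.682656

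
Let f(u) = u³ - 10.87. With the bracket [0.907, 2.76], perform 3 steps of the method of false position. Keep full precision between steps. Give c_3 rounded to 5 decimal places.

f(0.907000) = -10.123857, f(2.760000) = 10.154576
step 1: c = 1.832096, f(c) = -4.720426 < 0 → new bracket [1.832096, 2.760000]
step 2: c = 2.126557, f(c) = -1.253190 < 0 → new bracket [2.126557, 2.760000]
step 3: c = 2.196143, f(c) = -0.277902 < 0 → new bracket [2.196143, 2.760000]

2.19614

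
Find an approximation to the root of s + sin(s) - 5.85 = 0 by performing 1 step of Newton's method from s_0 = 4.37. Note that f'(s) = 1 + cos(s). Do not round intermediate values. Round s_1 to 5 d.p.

8.01609

Newton update: s ← s − f(s)/f'(s).
s_0 = 4.370000: f = -2.421955, f' = 0.664262 → s_1 = 4.370000 - (-2.421955)/(0.664262) = 8.016086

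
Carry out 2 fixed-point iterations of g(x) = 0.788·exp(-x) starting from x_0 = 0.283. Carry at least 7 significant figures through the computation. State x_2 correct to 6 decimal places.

x_1 = g(0.283000) = 0.593774
x_2 = g(0.593774) = 0.435165

0.435165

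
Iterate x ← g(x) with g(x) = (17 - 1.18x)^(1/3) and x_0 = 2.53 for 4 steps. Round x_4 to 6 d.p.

2.418503

x_1 = g(2.530000) = 2.410980
x_2 = g(2.410980) = 2.419007
x_3 = g(2.419007) = 2.418467
x_4 = g(2.418467) = 2.418503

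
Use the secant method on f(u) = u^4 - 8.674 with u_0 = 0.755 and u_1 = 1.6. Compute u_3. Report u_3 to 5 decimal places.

f(u_0) = -8.349071, f(u_1) = -2.120400
u_2 = 1.600000 - (-2.120400)·(1.600000 - 0.755000)/(-2.120400 - (-8.349071)) = 1.887660; f(u_2) = 4.022817
u_3 = 1.887660 - (4.022817)·(1.887660 - 1.600000)/(4.022817 - (-2.120400)) = 1.699289; f(u_3) = -0.335864

1.69929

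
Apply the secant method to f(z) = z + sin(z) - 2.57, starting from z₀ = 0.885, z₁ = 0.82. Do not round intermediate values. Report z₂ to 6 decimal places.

f(z_0) = -0.911085, f(z_1) = -1.018854
z_2 = 0.820000 - (-1.018854)·(0.820000 - 0.885000)/(-1.018854 - (-0.911085)) = 1.434513; f(z_2) = -0.144759

1.434513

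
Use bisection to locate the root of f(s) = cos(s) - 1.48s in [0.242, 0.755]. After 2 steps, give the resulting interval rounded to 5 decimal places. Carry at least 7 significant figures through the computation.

[0.49850, 0.62675]

f(0.242000) = 0.612701, f(0.755000) = -0.389128 (opposite signs)
step 1: m = 0.498500, f(m) = 0.140521 > 0 → root in [0.498500, 0.755000]
step 2: m = 0.626750, f(m) = -0.117652 < 0 → root in [0.498500, 0.626750]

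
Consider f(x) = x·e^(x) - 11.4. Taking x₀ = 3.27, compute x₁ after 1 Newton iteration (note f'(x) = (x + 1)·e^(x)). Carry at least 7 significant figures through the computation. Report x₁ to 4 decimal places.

2.6057

Newton update: x ← x − f(x)/f'(x).
x_0 = 3.270000: f = 74.638080, f' = 112.349419 → x_1 = 3.270000 - (74.638080)/(112.349419) = 2.605661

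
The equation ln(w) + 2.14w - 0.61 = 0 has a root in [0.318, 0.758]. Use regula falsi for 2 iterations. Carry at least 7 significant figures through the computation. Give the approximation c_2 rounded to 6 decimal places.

False-position update: c = (a·f(b) − b·f(a))/(f(b) − f(a)); replace the endpoint whose sign matches f(c).
f(0.318000) = -1.075184, f(0.758000) = 0.735048
step 1: c = 0.579337, f(c) = 0.083911 > 0 → new bracket [0.318000, 0.579337]
step 2: c = 0.560418, f(c) = 0.010222 > 0 → new bracket [0.318000, 0.560418]

0.560418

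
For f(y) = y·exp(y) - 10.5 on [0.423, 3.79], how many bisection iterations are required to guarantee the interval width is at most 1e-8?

Initial width b − a = 3.79 − 0.423 = 3.367000.
After n steps the width is (b−a)/2^n; need (b−a)/2^n ≤ 1e-8.
So n ≥ log₂(3.367000/1e-8) = log₂(336700000.0000) ≈ 28.3269.
Hence n = 29.

29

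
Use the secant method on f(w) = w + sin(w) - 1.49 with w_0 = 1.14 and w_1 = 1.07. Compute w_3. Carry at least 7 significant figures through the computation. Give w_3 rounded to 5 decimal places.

f(w_0) = 0.558633, f(w_1) = 0.457201
w_2 = 1.070000 - (0.457201)·(1.070000 - 1.140000)/(0.457201 - (0.558633)) = 0.754481; f(w_2) = -0.050608
w_3 = 0.754481 - (-0.050608)·(0.754481 - 1.070000)/(-0.050608 - (0.457201)) = 0.785926; f(w_3) = 0.003405

0.78593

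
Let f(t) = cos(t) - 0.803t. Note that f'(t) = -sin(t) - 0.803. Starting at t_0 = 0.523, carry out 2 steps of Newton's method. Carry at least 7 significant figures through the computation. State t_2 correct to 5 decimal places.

t_0 = 0.523000: f = 0.446356, f' = -1.302481 → t_1 = 0.523000 - (0.446356)/(-1.302481) = 0.865696
t_1 = 0.865696: f = -0.047044, f' = -1.564547 → t_2 = 0.865696 - (-0.047044)/(-1.564547) = 0.835627

0.83563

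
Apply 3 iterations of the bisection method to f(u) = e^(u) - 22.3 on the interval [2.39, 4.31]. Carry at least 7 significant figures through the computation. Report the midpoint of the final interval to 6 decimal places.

2.990000

f(2.390000) = -11.386506, f(4.310000) = 52.140489 (opposite signs)
step 1: m = 3.350000, f(m) = 6.202734 > 0 → root in [2.390000, 3.350000]
step 2: m = 2.870000, f(m) = -4.662982 < 0 → root in [2.870000, 3.350000]
step 3: m = 3.110000, f(m) = 0.121044 > 0 → root in [2.870000, 3.110000]
Midpoint of [2.870000, 3.110000] = 2.990000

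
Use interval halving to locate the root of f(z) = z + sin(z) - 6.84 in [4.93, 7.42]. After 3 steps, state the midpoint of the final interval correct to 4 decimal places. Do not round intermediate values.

f(4.930000) = -2.886416, f(7.420000) = 1.487299 (opposite signs)
step 1: m = 6.175000, f(m) = -0.772974 < 0 → root in [6.175000, 7.420000]
step 2: m = 6.797500, f(m) = 0.449438 > 0 → root in [6.175000, 6.797500]
step 3: m = 6.486250, f(m) = -0.152078 < 0 → root in [6.486250, 6.797500]
Midpoint of [6.486250, 6.797500] = 6.641875

6.6419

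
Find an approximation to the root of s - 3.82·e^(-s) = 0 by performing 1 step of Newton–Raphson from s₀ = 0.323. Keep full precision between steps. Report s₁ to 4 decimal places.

f'(s) = 1 + 3.82·e^(-s)
s_0 = 0.323000: f = -2.442580, f' = 3.765580 → s_1 = 0.323000 - (-2.442580)/(3.765580) = 0.971660

0.9717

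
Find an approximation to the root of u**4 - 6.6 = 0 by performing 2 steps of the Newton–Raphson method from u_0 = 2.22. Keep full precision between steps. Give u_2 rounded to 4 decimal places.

1.6375

f'(u) = 4u**3
u_0 = 2.220000: f = 17.689127, f' = 43.764192 → u_1 = 2.220000 - (17.689127)/(43.764192) = 1.815808
u_1 = 1.815808: f = 4.271261, f' = 23.948037 → u_2 = 1.815808 - (4.271261)/(23.948037) = 1.637453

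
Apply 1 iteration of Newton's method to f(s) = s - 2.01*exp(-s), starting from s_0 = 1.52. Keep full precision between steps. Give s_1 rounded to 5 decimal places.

0.76953

f'(s) = 1 + 2.01*exp(-s)
s_0 = 1.520000: f = 1.080389, f' = 1.439611 → s_1 = 1.520000 - (1.080389)/(1.439611) = 0.769527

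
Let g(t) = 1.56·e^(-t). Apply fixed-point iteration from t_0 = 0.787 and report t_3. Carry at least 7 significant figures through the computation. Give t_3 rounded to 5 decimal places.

t_1 = g(0.787000) = 0.710125
t_2 = g(0.710125) = 0.766869
t_3 = g(0.766869) = 0.724565

0.72457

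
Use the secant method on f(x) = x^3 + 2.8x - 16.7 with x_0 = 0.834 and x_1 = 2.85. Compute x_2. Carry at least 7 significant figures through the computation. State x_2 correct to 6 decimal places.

1.818977

Secant update: x_(k+1) = x_k − f(x_k)·(x_k − x_(k-1))/(f(x_k) − f(x_(k-1))).
f(x_0) = -13.784706, f(x_1) = 14.429125
x_2 = 2.850000 - (14.429125)·(2.850000 - 0.834000)/(14.429125 - (-13.784706)) = 1.818977; f(x_2) = -5.588460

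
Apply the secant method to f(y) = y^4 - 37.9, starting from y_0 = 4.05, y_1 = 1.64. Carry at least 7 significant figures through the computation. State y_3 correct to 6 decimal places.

Secant update: y_(k+1) = y_k − f(y_k)·(y_k − y_(k-1))/(f(y_k) − f(y_(k-1))).
f(y_0) = 231.142006, f(y_1) = -30.666052
y_2 = 1.640000 - (-30.666052)·(1.640000 - 4.050000)/(-30.666052 - (231.142006)) = 1.922288; f(y_2) = -24.245572
y_3 = 1.922288 - (-24.245572)·(1.922288 - 1.640000)/(-24.245572 - (-30.666052)) = 2.988287; f(y_3) = 41.842360

2.988287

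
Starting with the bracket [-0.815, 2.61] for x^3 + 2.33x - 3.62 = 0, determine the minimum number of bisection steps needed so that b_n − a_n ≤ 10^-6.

22

Initial width b − a = 2.61 − -0.815 = 3.425000.
After n steps the width is (b−a)/2^n; need (b−a)/2^n ≤ 10^-6.
So n ≥ log₂(3.425000/10^-6) = log₂(3425000.0000) ≈ 21.7077.
Hence n = 22.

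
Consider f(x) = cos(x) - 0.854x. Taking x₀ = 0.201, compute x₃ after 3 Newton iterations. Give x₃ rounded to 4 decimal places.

Newton update: x ← x − f(x)/f'(x).
f'(x) = -sin(x) - 0.854
x_0 = 0.201000: f = 0.808213, f' = -1.053649 → x_1 = 0.201000 - (0.808213)/(-1.053649) = 0.968061
x_1 = 0.968061: f = -0.259826, f' = -1.677788 → x_2 = 0.968061 - (-0.259826)/(-1.677788) = 0.813199
x_2 = 0.813199: f = -0.007294, f' = -1.580489 → x_3 = 0.813199 - (-0.007294)/(-1.580489) = 0.808584

0.8086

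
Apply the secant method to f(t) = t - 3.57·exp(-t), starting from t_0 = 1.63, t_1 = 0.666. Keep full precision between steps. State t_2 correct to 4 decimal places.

f(t_0) = 0.930531, f(t_1) = -1.168121
t_2 = 0.666000 - (-1.168121)·(0.666000 - 1.630000)/(-1.168121 - (0.930531)) = 1.202568; f(t_2) = 0.130062

1.2026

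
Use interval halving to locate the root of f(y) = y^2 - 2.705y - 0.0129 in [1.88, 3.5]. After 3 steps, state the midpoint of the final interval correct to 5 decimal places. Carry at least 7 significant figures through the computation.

2.79125

f(1.880000) = -1.563900, f(3.500000) = 2.769600 (opposite signs)
step 1: m = 2.690000, f(m) = -0.053250 < 0 → root in [2.690000, 3.500000]
step 2: m = 3.095000, f(m) = 1.194150 > 0 → root in [2.690000, 3.095000]
step 3: m = 2.892500, f(m) = 0.529444 > 0 → root in [2.690000, 2.892500]
Midpoint of [2.690000, 2.892500] = 2.791250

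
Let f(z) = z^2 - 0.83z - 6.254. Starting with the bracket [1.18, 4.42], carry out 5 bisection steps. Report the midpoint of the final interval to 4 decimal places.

f(1.180000) = -5.841000, f(4.420000) = 9.613800 (opposite signs)
step 1: m = 2.800000, f(m) = -0.738000 < 0 → root in [2.800000, 4.420000]
step 2: m = 3.610000, f(m) = 3.781800 > 0 → root in [2.800000, 3.610000]
step 3: m = 3.205000, f(m) = 1.357875 > 0 → root in [2.800000, 3.205000]
step 4: m = 3.002500, f(m) = 0.268931 > 0 → root in [2.800000, 3.002500]
step 5: m = 2.901250, f(m) = -0.244786 < 0 → root in [2.901250, 3.002500]
Midpoint of [2.901250, 3.002500] = 2.951875

2.9519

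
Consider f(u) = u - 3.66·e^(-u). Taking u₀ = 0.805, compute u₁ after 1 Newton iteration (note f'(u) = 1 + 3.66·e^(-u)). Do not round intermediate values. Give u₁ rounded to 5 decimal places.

1.12034

Newton update: u ← u − f(u)/f'(u).
u_0 = 0.805000: f = -0.831342, f' = 2.636342 → u_1 = 0.805000 - (-0.831342)/(2.636342) = 1.120339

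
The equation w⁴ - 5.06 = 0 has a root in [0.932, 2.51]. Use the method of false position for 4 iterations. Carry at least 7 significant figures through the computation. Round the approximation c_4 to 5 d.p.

1.39225

f(0.932000) = -4.305492, f(2.510000) = 34.631260
step 1: c = 1.106490, f(c) = -3.561041 < 0 → new bracket [1.106490, 2.510000]
step 2: c = 1.237353, f(c) = -2.715911 < 0 → new bracket [1.237353, 2.510000]
step 3: c = 1.329901, f(c) = -1.931929 < 0 → new bracket [1.329901, 2.510000]
step 4: c = 1.392255, f(c) = -1.302709 < 0 → new bracket [1.392255, 2.510000]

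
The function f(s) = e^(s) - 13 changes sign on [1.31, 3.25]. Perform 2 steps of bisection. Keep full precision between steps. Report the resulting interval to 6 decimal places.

f(1.310000) = -9.293826, f(3.250000) = 12.790340 (opposite signs)
step 1: m = 2.280000, f(m) = -3.223320 < 0 → root in [2.280000, 3.250000]
step 2: m = 2.765000, f(m) = 2.879040 > 0 → root in [2.280000, 2.765000]

[2.280000, 2.765000]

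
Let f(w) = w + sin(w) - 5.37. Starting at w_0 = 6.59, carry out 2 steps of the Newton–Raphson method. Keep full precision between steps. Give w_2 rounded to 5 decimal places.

Newton update: w ← w − f(w)/f'(w).
f'(w) = 1 + cos(w)
w_0 = 6.590000: f = 1.522024, f' = 1.953300 → w_1 = 6.590000 - (1.522024)/(1.953300) = 5.810794
w_1 = 5.810794: f = -0.014223, f' = 1.890483 → w_2 = 5.810794 - (-0.014223)/(1.890483) = 5.818317

5.81832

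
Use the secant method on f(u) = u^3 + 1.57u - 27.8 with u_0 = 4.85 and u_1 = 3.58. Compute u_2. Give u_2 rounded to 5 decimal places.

3.15115

f(u_0) = 93.898625, f(u_1) = 23.703312
u_2 = 3.580000 - (23.703312)·(3.580000 - 4.850000)/(23.703312 - (93.898625)) = 3.151151; f(u_2) = 8.437450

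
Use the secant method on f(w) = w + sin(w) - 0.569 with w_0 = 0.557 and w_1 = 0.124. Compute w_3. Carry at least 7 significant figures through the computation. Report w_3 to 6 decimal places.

0.286485

f(w_0) = 0.516642, f(w_1) = -0.321318
w_2 = 0.124000 - (-0.321318)·(0.124000 - 0.557000)/(-0.321318 - (0.516642)) = 0.290035; f(w_2) = 0.007020
w_3 = 0.290035 - (0.007020)·(0.290035 - 0.124000)/(0.007020 - (-0.321318)) = 0.286485; f(w_3) = 0.000067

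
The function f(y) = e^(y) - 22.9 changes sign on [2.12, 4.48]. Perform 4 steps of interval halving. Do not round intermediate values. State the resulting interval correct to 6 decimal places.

f(2.120000) = -14.568863, f(4.480000) = 65.334673 (opposite signs)
step 1: m = 3.300000, f(m) = 4.212639 > 0 → root in [2.120000, 3.300000]
step 2: m = 2.710000, f(m) = -7.870724 < 0 → root in [2.710000, 3.300000]
step 3: m = 3.005000, f(m) = -2.713784 < 0 → root in [3.005000, 3.300000]
step 4: m = 3.152500, f(m) = 0.494478 > 0 → root in [3.005000, 3.152500]

[3.005000, 3.152500]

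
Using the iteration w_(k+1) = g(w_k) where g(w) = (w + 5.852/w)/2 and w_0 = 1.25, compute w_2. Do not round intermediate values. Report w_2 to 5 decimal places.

2.46948

w_1 = g(1.250000) = 2.965800
w_2 = g(2.965800) = 2.469480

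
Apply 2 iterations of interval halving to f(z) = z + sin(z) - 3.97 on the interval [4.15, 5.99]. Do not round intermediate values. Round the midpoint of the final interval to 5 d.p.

4.84000

f(4.150000) = -0.665984, f(5.990000) = 1.730997 (opposite signs)
step 1: m = 5.070000, f(m) = 0.163264 > 0 → root in [4.150000, 5.070000]
step 2: m = 4.610000, f(m) = -0.354763 < 0 → root in [4.610000, 5.070000]
Midpoint of [4.610000, 5.070000] = 4.840000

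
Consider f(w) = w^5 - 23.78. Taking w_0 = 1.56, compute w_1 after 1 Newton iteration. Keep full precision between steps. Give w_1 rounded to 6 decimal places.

2.051052

Newton update: w ← w − f(w)/f'(w).
f'(w) = 5w^4
w_0 = 1.560000: f = -14.541042, f' = 29.612045 → w_1 = 1.560000 - (-14.541042)/(29.612045) = 2.051052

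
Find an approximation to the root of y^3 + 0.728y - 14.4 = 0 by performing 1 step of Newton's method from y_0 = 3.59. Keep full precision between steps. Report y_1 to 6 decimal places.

2.714656

f'(y) = 3y^2 + 0.728
y_0 = 3.590000: f = 34.481799, f' = 39.392300 → y_1 = 3.590000 - (34.481799)/(39.392300) = 2.714656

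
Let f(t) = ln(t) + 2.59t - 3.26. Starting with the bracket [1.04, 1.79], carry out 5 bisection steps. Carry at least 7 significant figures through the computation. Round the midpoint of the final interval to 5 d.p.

1.19234

f(1.040000) = -0.527179, f(1.790000) = 1.958316 (opposite signs)
step 1: m = 1.415000, f(m) = 0.751980 > 0 → root in [1.040000, 1.415000]
step 2: m = 1.227500, f(m) = 0.124205 > 0 → root in [1.040000, 1.227500]
step 3: m = 1.133750, f(m) = -0.198057 < 0 → root in [1.133750, 1.227500]
step 4: m = 1.180625, f(m) = -0.036137 < 0 → root in [1.180625, 1.227500]
step 5: m = 1.204063, f(m) = 0.044223 > 0 → root in [1.180625, 1.204063]
Midpoint of [1.180625, 1.204063] = 1.192344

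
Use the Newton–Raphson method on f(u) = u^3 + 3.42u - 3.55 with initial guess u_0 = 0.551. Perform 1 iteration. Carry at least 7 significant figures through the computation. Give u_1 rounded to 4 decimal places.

Newton update: u ← u − f(u)/f'(u).
f'(u) = 3u^2 + 3.42
u_0 = 0.551000: f = -1.498296, f' = 4.330803 → u_1 = 0.551000 - (-1.498296)/(4.330803) = 0.896963

0.8970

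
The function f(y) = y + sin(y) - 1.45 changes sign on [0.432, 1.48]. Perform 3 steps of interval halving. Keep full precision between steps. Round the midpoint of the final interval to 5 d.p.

0.75950

f(0.432000) = -0.599312, f(1.480000) = 1.025881 (opposite signs)
step 1: m = 0.956000, f(m) = 0.322891 > 0 → root in [0.432000, 0.956000]
step 2: m = 0.694000, f(m) = -0.116383 < 0 → root in [0.694000, 0.956000]
step 3: m = 0.825000, f(m) = 0.109548 > 0 → root in [0.694000, 0.825000]
Midpoint of [0.694000, 0.825000] = 0.759500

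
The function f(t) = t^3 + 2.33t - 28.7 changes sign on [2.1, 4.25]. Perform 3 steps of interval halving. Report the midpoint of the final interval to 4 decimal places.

2.7719

f(2.100000) = -14.546000, f(4.250000) = 57.968125 (opposite signs)
step 1: m = 3.175000, f(m) = 10.703734 > 0 → root in [2.100000, 3.175000]
step 2: m = 2.637500, f(m) = -4.207104 < 0 → root in [2.637500, 3.175000]
step 3: m = 2.906250, f(m) = 2.618590 > 0 → root in [2.637500, 2.906250]
Midpoint of [2.637500, 2.906250] = 2.771875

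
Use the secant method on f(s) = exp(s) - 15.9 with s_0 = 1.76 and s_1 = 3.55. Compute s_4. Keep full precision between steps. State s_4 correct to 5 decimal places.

f(s_0) = -10.087563, f(s_1) = 18.913317
s_2 = 3.550000 - (18.913317)·(3.550000 - 1.760000)/(18.913317 - (-10.087563)) = 2.382627; f(s_2) = -5.066673
s_3 = 2.382627 - (-5.066673)·(2.382627 - 3.550000)/(-5.066673 - (18.913317)) = 2.629279; f(s_3) = -2.036236
s_4 = 2.629279 - (-2.036236)·(2.629279 - 2.382627)/(-2.036236 - (-5.066673)) = 2.795010; f(s_4) = 0.462801

2.79501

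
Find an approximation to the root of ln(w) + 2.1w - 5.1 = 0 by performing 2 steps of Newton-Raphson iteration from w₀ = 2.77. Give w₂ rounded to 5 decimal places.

2.07985

Newton update: w ← w − f(w)/f'(w).
f'(w) = 1/w + 2.1
w_0 = 2.770000: f = 1.735847, f' = 2.461011 → w_1 = 2.770000 - (1.735847)/(2.461011) = 2.064661
w_1 = 2.064661: f = -0.039246, f' = 2.584341 → w_2 = 2.064661 - (-0.039246)/(2.584341) = 2.079847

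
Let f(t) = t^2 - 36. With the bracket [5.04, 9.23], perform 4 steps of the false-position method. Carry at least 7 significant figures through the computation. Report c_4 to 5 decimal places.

f(5.040000) = -10.598400, f(9.230000) = 49.192900
step 1: c = 5.782705, f(c) = -2.560323 < 0 → new bracket [5.782705, 9.230000]
step 2: c = 5.953249, f(c) = -0.558829 < 0 → new bracket [5.953249, 9.230000]
step 3: c = 5.990054, f(c) = -0.119248 < 0 → new bracket [5.990054, 9.230000]
step 4: c = 5.997889, f(c) = -0.025323 < 0 → new bracket [5.997889, 9.230000]

5.99789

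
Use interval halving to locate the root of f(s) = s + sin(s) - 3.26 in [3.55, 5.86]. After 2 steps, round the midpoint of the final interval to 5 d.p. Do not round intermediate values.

3.83875

f(3.550000) = -0.107148, f(5.860000) = 2.189333 (opposite signs)
step 1: m = 4.705000, f(m) = 0.445027 > 0 → root in [3.550000, 4.705000]
step 2: m = 4.127500, f(m) = 0.033727 > 0 → root in [3.550000, 4.127500]
Midpoint of [3.550000, 4.127500] = 3.838750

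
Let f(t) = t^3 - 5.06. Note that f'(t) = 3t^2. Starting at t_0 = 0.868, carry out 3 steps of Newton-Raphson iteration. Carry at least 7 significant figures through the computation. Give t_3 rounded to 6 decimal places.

Newton update: t ← t − f(t)/f'(t).
t_0 = 0.868000: f = -4.406028, f' = 2.260272 → t_1 = 0.868000 - (-4.406028)/(2.260272) = 2.817335
t_1 = 2.817335: f = 17.302255, f' = 23.812134 → t_2 = 2.817335 - (17.302255)/(23.812134) = 2.090720
t_2 = 2.090720: f = 4.078770, f' = 13.113333 → t_3 = 2.090720 - (4.078770)/(13.113333) = 1.779680

1.779680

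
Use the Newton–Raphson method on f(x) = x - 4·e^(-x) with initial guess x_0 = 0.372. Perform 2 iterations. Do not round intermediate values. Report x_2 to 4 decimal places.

1.1915

f'(x) = 1 + 4·e^(-x)
x_0 = 0.372000: f = -2.385417, f' = 3.757417 → x_1 = 0.372000 - (-2.385417)/(3.757417) = 1.006856
x_1 = 1.006856: f = -0.454609, f' = 2.461464 → x_2 = 1.006856 - (-0.454609)/(2.461464) = 1.191546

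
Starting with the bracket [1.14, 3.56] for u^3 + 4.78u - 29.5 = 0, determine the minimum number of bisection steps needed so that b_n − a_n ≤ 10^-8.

Initial width b − a = 3.56 − 1.14 = 2.420000.
After n steps the width is (b−a)/2^n; need (b−a)/2^n ≤ 10^-8.
So n ≥ log₂(2.420000/10^-8) = log₂(242000000.0000) ≈ 27.8504.
Hence n = 28.

28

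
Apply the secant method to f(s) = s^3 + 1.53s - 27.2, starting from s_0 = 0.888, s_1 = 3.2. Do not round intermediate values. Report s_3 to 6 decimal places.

2.800439

f(s_0) = -25.141133, f(s_1) = 10.464000
s_2 = 3.200000 - (10.464000)·(3.200000 - 0.888000)/(10.464000 - (-25.141133)) = 2.520526; f(s_2) = -7.330568
s_3 = 2.520526 - (-7.330568)·(2.520526 - 3.200000)/(-7.330568 - (10.464000)) = 2.800439; f(s_3) = -0.953005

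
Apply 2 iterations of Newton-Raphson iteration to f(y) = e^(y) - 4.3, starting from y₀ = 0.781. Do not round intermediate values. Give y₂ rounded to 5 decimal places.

Newton update: y ← y − f(y)/f'(y).
f'(y) = e^(y)
y_0 = 0.781000: f = -2.116345, f' = 2.183655 → y_1 = 0.781000 - (-2.116345)/(2.183655) = 1.750176
y_1 = 1.750176: f = 1.455614, f' = 5.755614 → y_2 = 1.750176 - (1.455614)/(5.755614) = 1.497272

1.49727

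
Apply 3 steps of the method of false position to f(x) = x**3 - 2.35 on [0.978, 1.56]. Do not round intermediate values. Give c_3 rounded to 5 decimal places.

f(0.978000) = -1.414559, f(1.560000) = 1.446416
step 1: c = 1.265760, f(c) = -0.322066 < 0 → new bracket [1.265760, 1.560000]
step 2: c = 1.319345, f(c) = -0.053454 < 0 → new bracket [1.319345, 1.560000]
step 3: c = 1.327922, f(c) = -0.008374 < 0 → new bracket [1.327922, 1.560000]

1.32792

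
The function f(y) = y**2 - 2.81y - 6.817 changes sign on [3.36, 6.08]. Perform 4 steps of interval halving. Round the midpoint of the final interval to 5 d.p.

f(3.360000) = -4.969000, f(6.080000) = 13.064600 (opposite signs)
step 1: m = 4.720000, f(m) = 2.198200 > 0 → root in [3.360000, 4.720000]
step 2: m = 4.040000, f(m) = -1.847800 < 0 → root in [4.040000, 4.720000]
step 3: m = 4.380000, f(m) = 0.059600 > 0 → root in [4.040000, 4.380000]
step 4: m = 4.210000, f(m) = -0.923000 < 0 → root in [4.210000, 4.380000]
Midpoint of [4.210000, 4.380000] = 4.295000

4.29500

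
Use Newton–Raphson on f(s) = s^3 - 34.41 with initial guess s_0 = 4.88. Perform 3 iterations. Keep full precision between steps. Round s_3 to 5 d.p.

Newton update: s ← s − f(s)/f'(s).
f'(s) = 3s^2
s_0 = 4.880000: f = 81.804272, f' = 71.443200 → s_1 = 4.880000 - (81.804272)/(71.443200) = 3.734975
s_1 = 3.734975: f = 17.693031, f' = 41.850108 → s_2 = 3.734975 - (17.693031)/(41.850108) = 3.312203
s_2 = 3.312203: f = 1.927156, f' = 32.912071 → s_3 = 3.312203 - (1.927156)/(32.912071) = 3.253649

3.25365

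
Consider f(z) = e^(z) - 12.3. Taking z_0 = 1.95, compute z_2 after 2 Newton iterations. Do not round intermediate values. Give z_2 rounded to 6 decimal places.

f'(z) = e^(z)
z_0 = 1.950000: f = -5.271312, f' = 7.028688 → z_1 = 1.950000 - (-5.271312)/(7.028688) = 2.699971
z_1 = 2.699971: f = 2.579301, f' = 14.879301 → z_2 = 2.699971 - (2.579301)/(14.879301) = 2.526623

2.526623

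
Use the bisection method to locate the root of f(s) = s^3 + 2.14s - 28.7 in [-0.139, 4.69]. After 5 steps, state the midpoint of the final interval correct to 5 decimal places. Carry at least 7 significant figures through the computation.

2.80367

f(-0.139000) = -29.000146, f(4.690000) = 84.498309 (opposite signs)
step 1: m = 2.275500, f(m) = -12.048118 < 0 → root in [2.275500, 4.690000]
step 2: m = 3.482750, f(m) = 20.997267 > 0 → root in [2.275500, 3.482750]
step 3: m = 2.879125, f(m) = 1.327433 > 0 → root in [2.275500, 2.879125]
step 4: m = 2.577313, f(m) = -6.064651 < 0 → root in [2.577313, 2.879125]
step 5: m = 2.728219, f(m) = -2.554995 < 0 → root in [2.728219, 2.879125]
Midpoint of [2.728219, 2.879125] = 2.803672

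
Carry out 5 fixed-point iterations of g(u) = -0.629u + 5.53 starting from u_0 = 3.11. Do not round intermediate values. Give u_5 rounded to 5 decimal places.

u_1 = g(3.110000) = 3.573810
u_2 = g(3.573810) = 3.282074
u_3 = g(3.282074) = 3.465576
u_4 = g(3.465576) = 3.350153
u_5 = g(3.350153) = 3.422754

3.42275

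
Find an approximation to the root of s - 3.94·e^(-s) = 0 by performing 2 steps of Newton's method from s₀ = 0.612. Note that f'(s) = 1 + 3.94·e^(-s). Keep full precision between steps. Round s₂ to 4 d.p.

s_0 = 0.612000: f = -1.524525, f' = 3.136525 → s_1 = 0.612000 - (-1.524525)/(3.136525) = 1.098055
s_1 = 1.098055: f = -0.216009, f' = 2.314065 → s_2 = 1.098055 - (-0.216009)/(2.314065) = 1.191402

1.1914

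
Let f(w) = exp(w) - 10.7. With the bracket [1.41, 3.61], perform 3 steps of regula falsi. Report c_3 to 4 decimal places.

2.2332

f(1.410000) = -6.604045, f(3.610000) = 26.266053
step 1: c = 1.852010, f(c) = -4.327387 < 0 → new bracket [1.852010, 3.610000]
step 2: c = 2.100674, f(c) = -2.528323 < 0 → new bracket [2.100674, 3.610000]
step 3: c = 2.233202, f(c) = -1.370306 < 0 → new bracket [2.233202, 3.610000]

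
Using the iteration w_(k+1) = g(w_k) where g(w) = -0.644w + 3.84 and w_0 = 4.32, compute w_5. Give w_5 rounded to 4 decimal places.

w_1 = g(4.320000) = 1.057920
w_2 = g(1.057920) = 3.158700
w_3 = g(3.158700) = 1.805798
w_4 = g(1.805798) = 2.677066
w_5 = g(2.677066) = 2.115969

2.1160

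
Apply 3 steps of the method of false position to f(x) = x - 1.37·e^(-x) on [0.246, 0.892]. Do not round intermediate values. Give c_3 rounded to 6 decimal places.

0.688488

f(0.246000) = -0.825233, f(0.892000) = 0.330526
step 1: c = 0.707256, f(c) = 0.031853 > 0 → new bracket [0.246000, 0.707256]
step 2: c = 0.690114, f(c) = 0.003033 > 0 → new bracket [0.246000, 0.690114]
step 3: c = 0.688488, f(c) = 0.000288 > 0 → new bracket [0.246000, 0.688488]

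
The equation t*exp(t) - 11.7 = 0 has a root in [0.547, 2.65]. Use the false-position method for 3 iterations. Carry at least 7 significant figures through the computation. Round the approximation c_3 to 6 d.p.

f(0.547000) = -10.754751, f(2.650000) = 25.808202
step 1: c = 1.165584, f(c) = -7.961048 < 0 → new bracket [1.165584, 2.650000]
step 2: c = 1.515532, f(c) = -4.801533 < 0 → new bracket [1.515532, 2.650000]
step 3: c = 1.693488, f(c) = -2.490102 < 0 → new bracket [1.693488, 2.650000]

1.693488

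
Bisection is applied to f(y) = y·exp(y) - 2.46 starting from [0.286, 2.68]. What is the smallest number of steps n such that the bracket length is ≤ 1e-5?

18

Initial width b − a = 2.68 − 0.286 = 2.394000.
After n steps the width is (b−a)/2^n; need (b−a)/2^n ≤ 1e-5.
So n ≥ log₂(2.394000/1e-5) = log₂(239400.0000) ≈ 17.8691.
Hence n = 18.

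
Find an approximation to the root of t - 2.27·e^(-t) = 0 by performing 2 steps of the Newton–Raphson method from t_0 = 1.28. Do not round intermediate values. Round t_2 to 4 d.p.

Newton update: t ← t − f(t)/f'(t).
f'(t) = 1 + 2.27·e^(-t)
t_0 = 1.280000: f = 0.648855, f' = 1.631145 → t_1 = 1.280000 - (0.648855)/(1.631145) = 0.882209
t_1 = 0.882209: f = -0.057271, f' = 1.939480 → t_2 = 0.882209 - (-0.057271)/(1.939480) = 0.911738

0.9117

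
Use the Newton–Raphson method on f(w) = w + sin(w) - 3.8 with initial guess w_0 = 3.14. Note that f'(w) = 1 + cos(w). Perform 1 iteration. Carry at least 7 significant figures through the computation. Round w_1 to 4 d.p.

w_0 = 3.140000: f = -0.658407, f' = 0.000001 → w_1 = 3.140000 - (-0.658407)/(0.000001) = 519140.287254

519140.2873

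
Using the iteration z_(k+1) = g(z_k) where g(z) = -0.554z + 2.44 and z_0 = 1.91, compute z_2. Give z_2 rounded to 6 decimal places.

1.674450

z_1 = g(1.910000) = 1.381860
z_2 = g(1.381860) = 1.674450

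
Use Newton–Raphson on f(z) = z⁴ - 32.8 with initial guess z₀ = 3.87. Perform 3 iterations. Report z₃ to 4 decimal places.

2.4113

f'(z) = 4z³
z_0 = 3.870000: f = 191.507534, f' = 231.842412 → z_1 = 3.870000 - (191.507534)/(231.842412) = 3.043975
z_1 = 3.043975: f = 53.054796, f' = 112.819302 → z_2 = 3.043975 - (53.054796)/(112.819302) = 2.573712
z_2 = 2.573712: f = 11.077286, f' = 68.193002 → z_3 = 2.573712 - (11.077286)/(68.193002) = 2.411272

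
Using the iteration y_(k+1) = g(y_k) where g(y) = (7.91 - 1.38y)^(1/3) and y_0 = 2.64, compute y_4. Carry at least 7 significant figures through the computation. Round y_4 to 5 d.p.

1.76321

y_1 = g(2.640000) = 1.621937
y_2 = g(1.621937) = 1.783358
y_3 = g(1.783358) = 1.759698
y_4 = g(1.759698) = 1.763205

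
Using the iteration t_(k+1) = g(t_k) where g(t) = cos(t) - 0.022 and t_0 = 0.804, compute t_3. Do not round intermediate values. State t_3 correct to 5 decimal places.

0.70237

t_1 = g(0.804000) = 0.671832
t_2 = g(0.671832) = 0.760683
t_3 = g(0.760683) = 0.702365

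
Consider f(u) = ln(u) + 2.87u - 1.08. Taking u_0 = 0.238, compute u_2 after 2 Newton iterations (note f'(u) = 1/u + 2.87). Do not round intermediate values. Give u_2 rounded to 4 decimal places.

0.5693

Newton update: u ← u − f(u)/f'(u).
u_0 = 0.238000: f = -1.832425, f' = 7.071681 → u_1 = 0.238000 - (-1.832425)/(7.071681) = 0.497122
u_1 = 0.497122: f = -0.352182, f' = 4.881581 → u_2 = 0.497122 - (-0.352182)/(4.881581) = 0.569267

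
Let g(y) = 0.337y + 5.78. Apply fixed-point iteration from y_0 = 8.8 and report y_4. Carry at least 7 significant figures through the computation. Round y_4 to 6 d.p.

8.719007

y_1 = g(8.800000) = 8.745600
y_2 = g(8.745600) = 8.727267
y_3 = g(8.727267) = 8.721089
y_4 = g(8.721089) = 8.719007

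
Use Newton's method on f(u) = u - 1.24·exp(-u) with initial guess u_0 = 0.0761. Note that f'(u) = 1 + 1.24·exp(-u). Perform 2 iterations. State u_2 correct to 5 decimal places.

0.64732

u_0 = 0.076100: f = -1.073037, f' = 2.149137 → u_1 = 0.076100 - (-1.073037)/(2.149137) = 0.575387
u_1 = 0.575387: f = -0.122096, f' = 1.697484 → u_2 = 0.575387 - (-0.122096)/(1.697484) = 0.647315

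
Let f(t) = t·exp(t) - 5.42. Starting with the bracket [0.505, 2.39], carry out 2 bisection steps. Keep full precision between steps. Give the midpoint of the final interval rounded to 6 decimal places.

1.211875

f(0.505000) = -4.583222, f(2.390000) = 20.663251 (opposite signs)
step 1: m = 1.447500, f(m) = 0.735450 > 0 → root in [0.505000, 1.447500]
step 2: m = 0.976250, f(m) = -2.828561 < 0 → root in [0.976250, 1.447500]
Midpoint of [0.976250, 1.447500] = 1.211875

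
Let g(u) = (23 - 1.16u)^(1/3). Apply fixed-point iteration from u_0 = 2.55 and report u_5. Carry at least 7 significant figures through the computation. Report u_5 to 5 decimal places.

u_1 = g(2.550000) = 2.716316
u_2 = g(2.716316) = 2.707572
u_3 = g(2.707572) = 2.708034
u_4 = g(2.708034) = 2.708009
u_5 = g(2.708009) = 2.708010

2.70801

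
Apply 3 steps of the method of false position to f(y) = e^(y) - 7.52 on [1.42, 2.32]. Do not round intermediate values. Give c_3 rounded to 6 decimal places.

f(1.420000) = -3.382880, f(2.320000) = 2.655674
step 1: c = 1.924192, f(c) = -0.670387 < 0 → new bracket [1.924192, 2.320000]
step 2: c = 2.003970, f(c) = -0.101555 < 0 → new bracket [2.003970, 2.320000]
step 3: c = 2.015610, f(c) = -0.014699 < 0 → new bracket [2.015610, 2.320000]

2.015610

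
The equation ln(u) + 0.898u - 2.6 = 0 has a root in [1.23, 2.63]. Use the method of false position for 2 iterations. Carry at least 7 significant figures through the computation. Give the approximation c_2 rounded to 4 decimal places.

f(1.230000) = -1.288446, f(2.630000) = 0.728724
step 1: c = 2.124235, f(c) = 0.060975 > 0 → new bracket [1.230000, 2.124235]
step 2: c = 2.083828, f(c) = 0.005484 > 0 → new bracket [1.230000, 2.083828]

2.0838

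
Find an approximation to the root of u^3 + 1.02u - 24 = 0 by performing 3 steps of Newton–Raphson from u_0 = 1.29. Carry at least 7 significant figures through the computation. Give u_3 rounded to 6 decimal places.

f'(u) = 3u^2 + 1.02
u_0 = 1.290000: f = -20.537511, f' = 6.012300 → u_1 = 1.290000 - (-20.537511)/(6.012300) = 4.705916
u_1 = 4.705916: f = 85.015573, f' = 67.456933 → u_2 = 4.705916 - (85.015573)/(67.456933) = 3.445622
u_2 = 3.445622: f = 20.422023, f' = 36.636929 → u_3 = 3.445622 - (20.422023)/(36.636929) = 2.888205

2.888205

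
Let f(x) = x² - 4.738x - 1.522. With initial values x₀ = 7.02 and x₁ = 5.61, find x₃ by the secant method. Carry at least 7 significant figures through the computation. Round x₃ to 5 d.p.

5.05345

f(x_0) = 14.497640, f(x_1) = 3.369920
x_2 = 5.610000 - (3.369920)·(5.610000 - 7.020000)/(3.369920 - (14.497640)) = 5.182995; f(x_2) = 0.784409
x_3 = 5.182995 - (0.784409)·(5.182995 - 5.610000)/(0.784409 - (3.369920)) = 5.053448; f(x_3) = 0.072100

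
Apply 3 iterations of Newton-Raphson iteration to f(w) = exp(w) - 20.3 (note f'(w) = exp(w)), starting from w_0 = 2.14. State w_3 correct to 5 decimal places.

3.01684

Newton update: w ← w − f(w)/f'(w).
w_0 = 2.140000: f = -11.800562, f' = 8.499438 → w_1 = 2.140000 - (-11.800562)/(8.499438) = 3.528393
w_1 = 3.528393: f = 13.769185, f' = 34.069185 → w_2 = 3.528393 - (13.769185)/(34.069185) = 3.124240
w_2 = 3.124240: f = 2.442597, f' = 22.742597 → w_3 = 3.124240 - (2.442597)/(22.742597) = 3.016838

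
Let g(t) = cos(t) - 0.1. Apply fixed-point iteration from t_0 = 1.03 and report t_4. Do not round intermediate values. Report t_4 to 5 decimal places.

t_1 = g(1.030000) = 0.414819
t_2 = g(0.414819) = 0.815189
t_3 = g(0.815189) = 0.585731
t_4 = g(0.585731) = 0.733308

0.73331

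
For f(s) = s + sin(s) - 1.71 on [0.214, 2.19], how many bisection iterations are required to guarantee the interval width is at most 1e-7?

25

Initial width b − a = 2.19 − 0.214 = 1.976000.
After n steps the width is (b−a)/2^n; need (b−a)/2^n ≤ 1e-7.
So n ≥ log₂(1.976000/1e-7) = log₂(19760000.0000) ≈ 24.2361.
Hence n = 25.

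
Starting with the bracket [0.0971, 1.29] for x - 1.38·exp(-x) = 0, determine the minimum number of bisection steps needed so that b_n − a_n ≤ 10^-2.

Initial width b − a = 1.29 − 0.0971 = 1.192900.
After n steps the width is (b−a)/2^n; need (b−a)/2^n ≤ 10^-2.
So n ≥ log₂(1.192900/10^-2) = log₂(119.2900) ≈ 6.8983.
Hence n = 7.

7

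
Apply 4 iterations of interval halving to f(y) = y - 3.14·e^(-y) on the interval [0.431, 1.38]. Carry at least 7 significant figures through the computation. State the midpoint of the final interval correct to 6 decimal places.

1.053781

f(0.431000) = -1.609557, f(1.380000) = 0.590043 (opposite signs)
step 1: m = 0.905500, f(m) = -0.364127 < 0 → root in [0.905500, 1.380000]
step 2: m = 1.142750, f(m) = 0.141276 > 0 → root in [0.905500, 1.142750]
step 3: m = 1.024125, f(m) = -0.103482 < 0 → root in [1.024125, 1.142750]
step 4: m = 1.083438, f(m) = 0.020767 > 0 → root in [1.024125, 1.083438]
Midpoint of [1.024125, 1.083438] = 1.053781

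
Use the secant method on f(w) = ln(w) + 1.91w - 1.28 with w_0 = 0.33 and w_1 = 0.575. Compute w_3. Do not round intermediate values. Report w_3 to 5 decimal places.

0.78950

f(w_0) = -1.758363, f(w_1) = -0.735135
w_2 = 0.575000 - (-0.735135)·(0.575000 - 0.330000)/(-0.735135 - (-1.758363)) = 0.751020; f(w_2) = -0.131876
w_3 = 0.751020 - (-0.131876)·(0.751020 - 0.575000)/(-0.131876 - (-0.735135)) = 0.789499; f(w_3) = -0.008415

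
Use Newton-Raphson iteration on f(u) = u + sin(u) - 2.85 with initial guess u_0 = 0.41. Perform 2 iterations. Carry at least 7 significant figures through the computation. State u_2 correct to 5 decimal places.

1.82139

f'(u) = 1 + cos(u)
u_0 = 0.410000: f = -2.041391, f' = 1.917121 → u_1 = 0.410000 - (-2.041391)/(1.917121) = 1.474821
u_1 = 1.474821: f = -0.379781, f' = 1.095828 → u_2 = 1.474821 - (-0.379781)/(1.095828) = 1.821391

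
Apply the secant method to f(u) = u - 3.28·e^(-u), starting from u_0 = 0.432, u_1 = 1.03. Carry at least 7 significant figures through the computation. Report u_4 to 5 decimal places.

f(u_0) = -1.697407, f(u_1) = -0.140983
u_2 = 1.030000 - (-0.140983)·(1.030000 - 0.432000)/(-0.140983 - (-1.697407)) = 1.084168; f(u_2) = -0.025073
u_3 = 1.084168 - (-0.025073)·(1.084168 - 1.030000)/(-0.025073 - (-0.140983)) = 1.095885; f(u_3) = -0.000434
u_4 = 1.095885 - (-0.000434)·(1.095885 - 1.084168)/(-0.000434 - (-0.025073)) = 1.096092; f(u_4) = -0.000001

1.09609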